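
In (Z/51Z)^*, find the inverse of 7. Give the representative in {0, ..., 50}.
7^(−1) ≡ 22 (mod 51)

Apply the extended Euclidean algorithm to (51, 7), tracking rows (r, s, t) with s·51 + t·7 = r. Each division r_prev = q·r_cur + r_new produces the new row as (previous row) − q·(current row):
  row A: (51, 1, 0)   [1·51 + 0·7 = 51]
  row B: (7, 0, 1)   [0·51 + 1·7 = 7]
  51 = 7·7 + 2   → row C = row A − 7·row B = (2, 1, −7)   [check: 1·51 − 7·7 = 2]
  7 = 3·2 + 1   → row D = row B − 3·row C = (1, −3, 22)   [check: −3·51 + 22·7 = 1]
  2 = 2·1 + 0   → remainder 0, stop. gcd = 1 (last nonzero row D).
The gcd is 1, so 7 is invertible mod 51. The last nonzero row gives −3·51 + 22·7 = 1, so t = 22. So 7^(−1) ≡ 22 (mod 51). Verify: 7 · 22 = 154 ≡ 1 (mod 51). ✓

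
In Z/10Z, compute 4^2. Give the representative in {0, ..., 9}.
Use repeated squaring. Binary(2) = 10. Walk through the bits of the exponent 2 left-to-right: at each bit after the leading one, square the running value, then multiply by 4 if the bit is 1 (always reducing mod 10):
  bit 1 = 1 (leading): start with 4.
  bit 2 = 0: square 4^2 = 16 ≡ 6 (mod 10).
Final value: 4^2 ≡ 6 (mod 10).

Final answer: 6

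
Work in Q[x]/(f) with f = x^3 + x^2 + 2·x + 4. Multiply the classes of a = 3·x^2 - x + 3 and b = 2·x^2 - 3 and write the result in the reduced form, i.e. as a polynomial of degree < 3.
First multiply in Q[x] without reducing: a · b = 6·x^4 - 2·x^3 - 3·x^2 + 3·x - 9. Now divide by f(x) = x^3 + x^2 + 2·x + 4, eliminating the leading term at each step:
  leading term 6·x^4: subtract (6·x)·f(x) = 6·x^4 + 6·x^3 + 12·x^2 + 24·x, leaving -8·x^3 - 15·x^2 - 21·x - 9
  leading term -8·x^3: subtract (-8)·f(x) = -8·x^3 - 8·x^2 - 16·x - 32, leaving -7·x^2 - 5·x + 23
The degree is now < 3, so this is the remainder. Hence a · b ≡ -7·x^2 - 5·x + 23 in Q[x]/(f).

Final answer: a · b ≡ -7·x^2 - 5·x + 23 (mod f(x))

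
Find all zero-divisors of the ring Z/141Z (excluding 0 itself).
An element a ∈ Z/141Z (with a ≠ 0) is a zero-divisor iff gcd(a, 141) > 1 (because a is a unit precisely when gcd(a, n) = 1, and in Z/nZ every nonzero, non-unit element is a zero-divisor). Scan a = 1, ..., 140 and keep those with gcd(a, 141) > 1:
  gcd(3, 141) = 3, gcd(6, 141) = 3, gcd(9, 141) = 3, gcd(12, 141) = 3, gcd(15, 141) = 3, gcd(18, 141) = 3, gcd(21, 141) = 3, gcd(24, 141) = 3, gcd(27, 141) = 3, gcd(30, 141) = 3, gcd(33, 141) = 3, gcd(36, 141) = 3, gcd(39, 141) = 3, gcd(42, 141) = 3, gcd(45, 141) = 3, gcd(47, 141) = 47, gcd(48, 141) = 3, gcd(51, 141) = 3, gcd(54, 141) = 3, gcd(57, 141) = 3, gcd(60, 141) = 3, gcd(63, 141) = 3, gcd(66, 141) = 3, gcd(69, 141) = 3, gcd(72, 141) = 3, gcd(75, 141) = 3, gcd(78, 141) = 3, gcd(81, 141) = 3, gcd(84, 141) = 3, gcd(87, 141) = 3, gcd(90, 141) = 3, gcd(93, 141) = 3, gcd(94, 141) = 47, gcd(96, 141) = 3, gcd(99, 141) = 3, gcd(102, 141) = 3, gcd(105, 141) = 3, gcd(108, 141) = 3, gcd(111, 141) = 3, gcd(114, 141) = 3, gcd(117, 141) = 3, gcd(120, 141) = 3, gcd(123, 141) = 3, gcd(126, 141) = 3, gcd(129, 141) = 3, gcd(132, 141) = 3, gcd(135, 141) = 3, gcd(138, 141) = 3.
All other a ∈ {1, ..., 140} have gcd(a, 141) = 1 and are units. So the nonzero zero-divisors are exactly the 48 values of a appearing in this scan.

Final answer: nonzero zero-divisors of Z/141Z = {3, 6, 9, 12, 15, 18, 21, 24, 27, 30, 33, 36, 39, 42, 45, 47, 48, 51, 54, 57, 60, 63, 66, 69, 72, 75, 78, 81, 84, 87, 90, 93, 94, 96, 99, 102, 105, 108, 111, 114, 117, 120, 123, 126, 129, 132, 135, 138}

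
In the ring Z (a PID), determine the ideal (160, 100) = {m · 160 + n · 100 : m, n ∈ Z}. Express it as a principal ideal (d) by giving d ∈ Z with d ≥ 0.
(160, 100) = (20); d = 20

In the PID Z, (a, b) is generated by gcd(a, b). Compute gcd(160, 100) with the extended Euclidean algorithm, tracking rows (r, s, t) with s·160 + t·100 = r:
  row A: (160, 1, 0)   [1·160 + 0·100 = 160]
  row B: (100, 0, 1)   [0·160 + 1·100 = 100]
  160 = 1·100 + 60   → row C = row A − 1·row B = (60, 1, −1)   [check: 1·160 − 1·100 = 60]
  100 = 1·60 + 40   → row D = row B − 1·row C = (40, −1, 2)   [check: −1·160 + 2·100 = 40]
  60 = 1·40 + 20   → row E = row C − 1·row D = (20, 2, −3)   [check: 2·160 − 3·100 = 20]
  40 = 2·20 + 0   → remainder 0, stop. gcd = 20 (last nonzero row E).
So gcd(160, 100) = 20, with Bézout identity 2·160 − 3·100 = 20. Containment (⊇): the Bézout identity exhibits 20 as an element of (160, 100), giving (20) ⊆ (160, 100). Containment (⊆): since 20 | 160 and 20 | 100 (160 = 20·8, 100 = 20·5), every Z-linear combination of 160 and 100 is divisible by 20, so (160, 100) ⊆ (20). Therefore (160, 100) = (20), d = 20.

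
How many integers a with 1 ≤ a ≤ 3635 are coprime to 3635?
The number of a ∈ {1, ..., 3635} with gcd(a, 3635) = 1 is by definition Euler's totient φ(3635). φ is multiplicative, with φ(p^e) = p^e − p^(e−1). Factorise 3635 = 5 · 727. Then
  φ(3635) = (5 − 1) · (727 − 1) = 4 · 726 = 2904.
So there are 2904 such integers.

Final answer: 2904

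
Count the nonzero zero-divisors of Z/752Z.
Z/752Z has 383 nonzero zero-divisors

In Z/752Z each nonzero element is either a unit (gcd with 752 is 1) or a zero-divisor (gcd > 1). The number of units is φ(752): factorise 752 = 2^4 · 47, so φ(752) = (2^4 − 2^3) · (47 − 1) = 8 · 46 = 368. The nonzero elements number 752 − 1 = 751. Hence the nonzero zero-divisors number 751 − 368 = 383.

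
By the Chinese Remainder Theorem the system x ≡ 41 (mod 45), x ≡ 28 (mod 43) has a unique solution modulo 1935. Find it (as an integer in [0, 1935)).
x ≡ 716 (mod 1935); the representative in [0, 1935) is 716

The moduli 45, 43 are pairwise coprime, so by the CRT there is a unique solution mod 45·43 = 1935.
Solve by successive substitution. Start with x ≡ 41 (mod 45).
  Combine with x ≡ 28 (mod 43): write x = 41 + 45·t and require 41 + 45·t ≡ 28 (mod 43), i.e. 45·t ≡ 28 − 41 ≡ 30 (mod 43). Since 45^(−1) ≡ 22 (mod 43) (45 ≡ 2 (mod 43)), t ≡ 22·30 ≡ 15 (mod 43). So x ≡ 41 + 45·15 = 716 (mod 1935).
Unique solution in [0, 1935): x = 716.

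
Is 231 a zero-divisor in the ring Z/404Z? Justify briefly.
NO

gcd(231, 404) = 1, so 231 is a unit in Z/404Z (it has a multiplicative inverse). A unit cannot be a zero-divisor: if 231·b ≡ 0 then multiplying both sides by 231^(−1) gives b ≡ 0. So 231 is not a zero-divisor.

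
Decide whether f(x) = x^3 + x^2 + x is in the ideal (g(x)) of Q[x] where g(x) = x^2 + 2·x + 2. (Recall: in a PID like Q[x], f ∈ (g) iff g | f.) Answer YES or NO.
NO

In Q[x] the ideal (g) consists of all multiples of g, so f ∈ (g) iff g | f, i.e. iff the remainder of f on division by g is 0. Divide f by g (g is monic, so eliminate the leading term of the running remainder at each step):
  leading term x^3: subtract (x)·g(x) = x^3 + 2·x^2 + 2·x, leaving -x^2 - x
  leading term -x^2: subtract (-1)·g(x) = -x^2 - 2·x - 2, leaving x + 2
The remainder r(x) = x + 2 ≠ 0 (and deg r < deg g), so g ∤ f, i.e. f ∉ (g).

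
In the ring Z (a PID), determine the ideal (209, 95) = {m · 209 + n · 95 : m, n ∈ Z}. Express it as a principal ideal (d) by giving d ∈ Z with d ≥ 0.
(209, 95) = (19); d = 19

In the PID Z, (a, b) is generated by gcd(a, b). Compute gcd(209, 95) with the extended Euclidean algorithm, tracking rows (r, s, t) with s·209 + t·95 = r:
  row A: (209, 1, 0)   [1·209 + 0·95 = 209]
  row B: (95, 0, 1)   [0·209 + 1·95 = 95]
  209 = 2·95 + 19   → row C = row A − 2·row B = (19, 1, −2)   [check: 1·209 − 2·95 = 19]
  95 = 5·19 + 0   → remainder 0, stop. gcd = 19 (last nonzero row C).
So gcd(209, 95) = 19, with Bézout identity 1·209 − 2·95 = 19. Containment (⊇): the Bézout identity exhibits 19 as an element of (209, 95), giving (19) ⊆ (209, 95). Containment (⊆): since 19 | 209 and 19 | 95 (209 = 19·11, 95 = 19·5), every Z-linear combination of 209 and 95 is divisible by 19, so (209, 95) ⊆ (19). Therefore (209, 95) = (19), d = 19.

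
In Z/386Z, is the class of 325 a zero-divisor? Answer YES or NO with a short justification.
NO

gcd(325, 386) = 1, so 325 is a unit in Z/386Z (it has a multiplicative inverse). A unit cannot be a zero-divisor: if 325·b ≡ 0 then multiplying both sides by 325^(−1) gives b ≡ 0. So 325 is not a zero-divisor.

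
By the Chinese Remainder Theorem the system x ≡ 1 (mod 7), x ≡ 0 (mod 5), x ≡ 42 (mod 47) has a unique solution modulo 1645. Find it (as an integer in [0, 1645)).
x ≡ 1170 (mod 1645); the representative in [0, 1645) is 1170

The moduli 7, 5, 47 are pairwise coprime, so by the CRT there is a unique solution mod 7·5·47 = 1645.
Solve by successive substitution. Start with x ≡ 1 (mod 7).
  Combine with x ≡ 0 (mod 5): write x = 1 + 7·t and require 1 + 7·t ≡ 0 (mod 5), i.e. 7·t ≡ 0 − 1 ≡ 4 (mod 5). Since 7^(−1) ≡ 3 (mod 5) (7 ≡ 2 (mod 5)), t ≡ 3·4 ≡ 2 (mod 5). So x ≡ 1 + 7·2 = 15 (mod 35).
  Combine with x ≡ 42 (mod 47): write x = 15 + 35·t and require 15 + 35·t ≡ 42 (mod 47), i.e. 35·t ≡ 42 − 15 ≡ 27 (mod 47). Since 35^(−1) ≡ 43 (mod 47), t ≡ 43·27 ≡ 33 (mod 47). So x ≡ 15 + 35·33 = 1170 (mod 1645).
Unique solution in [0, 1645): x = 1170.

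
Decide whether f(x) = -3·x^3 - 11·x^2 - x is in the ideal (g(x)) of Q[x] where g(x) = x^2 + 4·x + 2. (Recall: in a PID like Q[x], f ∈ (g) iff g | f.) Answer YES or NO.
NO

In Q[x] the ideal (g) consists of all multiples of g, so f ∈ (g) iff g | f, i.e. iff the remainder of f on division by g is 0. Divide f by g (g is monic, so eliminate the leading term of the running remainder at each step):
  leading term -3·x^3: subtract (-3·x)·g(x) = -3·x^3 - 12·x^2 - 6·x, leaving x^2 + 5·x
  leading term x^2: subtract (1)·g(x) = x^2 + 4·x + 2, leaving x - 2
The remainder r(x) = x - 2 ≠ 0 (and deg r < deg g), so g ∤ f, i.e. f ∉ (g).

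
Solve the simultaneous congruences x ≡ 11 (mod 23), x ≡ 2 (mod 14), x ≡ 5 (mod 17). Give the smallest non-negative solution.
The moduli 23, 14, 17 are pairwise coprime, so by the CRT there is a unique solution mod 23·14·17 = 5474.
Solve by successive substitution. Start with x ≡ 11 (mod 23).
  Combine with x ≡ 2 (mod 14): write x = 11 + 23·t and require 11 + 23·t ≡ 2 (mod 14), i.e. 23·t ≡ 2 − 11 ≡ 5 (mod 14). Since 23^(−1) ≡ 11 (mod 14) (23 ≡ 9 (mod 14)), t ≡ 11·5 ≡ 13 (mod 14). So x ≡ 11 + 23·13 = 310 (mod 322).
  Combine with x ≡ 5 (mod 17): write x = 310 + 322·t and require 310 + 322·t ≡ 5 (mod 17), i.e. 322·t ≡ 5 − 310 ≡ 1 (mod 17). Since 322^(−1) ≡ 16 (mod 17) (322 ≡ 16 (mod 17)), t ≡ 16·1 ≡ 16 (mod 17). So x ≡ 310 + 322·16 = 5462 (mod 5474).
Unique solution in [0, 5474): x = 5462.

Final answer: x ≡ 5462 (mod 5474); the representative in [0, 5474) is 5462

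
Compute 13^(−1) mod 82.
Apply the extended Euclidean algorithm to (82, 13), tracking rows (r, s, t) with s·82 + t·13 = r. Each division r_prev = q·r_cur + r_new produces the new row as (previous row) − q·(current row):
  row A: (82, 1, 0)   [1·82 + 0·13 = 82]
  row B: (13, 0, 1)   [0·82 + 1·13 = 13]
  82 = 6·13 + 4   → row C = row A − 6·row B = (4, 1, −6)   [check: 1·82 − 6·13 = 4]
  13 = 3·4 + 1   → row D = row B − 3·row C = (1, −3, 19)   [check: −3·82 + 19·13 = 1]
  4 = 4·1 + 0   → remainder 0, stop. gcd = 1 (last nonzero row D).
The gcd is 1, so 13 is invertible mod 82. The last nonzero row gives −3·82 + 19·13 = 1, so t = 19. So 13^(−1) ≡ 19 (mod 82). Verify: 13 · 19 = 247 ≡ 1 (mod 82). ✓

Final answer: 13^(−1) ≡ 19 (mod 82)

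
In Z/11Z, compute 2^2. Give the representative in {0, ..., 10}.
4

Use repeated squaring. Binary(2) = 10. Walk through the bits of the exponent 2 left-to-right: at each bit after the leading one, square the running value, then multiply by 2 if the bit is 1 (always reducing mod 11):
  bit 1 = 1 (leading): start with 2.
  bit 2 = 0: square 2^2 = 4 (mod 11).
Final value: 2^2 ≡ 4 (mod 11).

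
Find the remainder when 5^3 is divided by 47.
Use repeated squaring. Binary(3) = 11. Walk through the bits of the exponent 3 left-to-right: at each bit after the leading one, square the running value, then multiply by 5 if the bit is 1 (always reducing mod 47):
  bit 1 = 1 (leading): start with 5.
  bit 2 = 1: square 5^2 = 25; bit is 1, so multiply 25·5 = 125 ≡ 31 (mod 47).
Final value: 5^3 ≡ 31 (mod 47).

Final answer: 31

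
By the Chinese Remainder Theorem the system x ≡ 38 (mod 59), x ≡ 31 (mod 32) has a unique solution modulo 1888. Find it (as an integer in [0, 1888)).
The moduli 59, 32 are pairwise coprime, so by the CRT there is a unique solution mod 59·32 = 1888.
Solve by successive substitution. Start with x ≡ 38 (mod 59).
  Combine with x ≡ 31 (mod 32): write x = 38 + 59·t and require 38 + 59·t ≡ 31 (mod 32), i.e. 59·t ≡ 31 − 38 ≡ 25 (mod 32). Since 59^(−1) ≡ 19 (mod 32) (59 ≡ 27 (mod 32)), t ≡ 19·25 ≡ 27 (mod 32). So x ≡ 38 + 59·27 = 1631 (mod 1888).
Unique solution in [0, 1888): x = 1631.

Final answer: x ≡ 1631 (mod 1888); the representative in [0, 1888) is 1631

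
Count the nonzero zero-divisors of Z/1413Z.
In Z/1413Z each nonzero element is either a unit (gcd with 1413 is 1) or a zero-divisor (gcd > 1). The number of units is φ(1413): factorise 1413 = 3^2 · 157, so φ(1413) = (3^2 − 3^1) · (157 − 1) = 6 · 156 = 936. The nonzero elements number 1413 − 1 = 1412. Hence the nonzero zero-divisors number 1412 − 936 = 476.

Final answer: Z/1413Z has 476 nonzero zero-divisors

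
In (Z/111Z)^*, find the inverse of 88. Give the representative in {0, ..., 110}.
88^(−1) ≡ 82 (mod 111)

Apply the extended Euclidean algorithm to (111, 88), tracking rows (r, s, t) with s·111 + t·88 = r. Each division r_prev = q·r_cur + r_new produces the new row as (previous row) − q·(current row):
  row A: (111, 1, 0)   [1·111 + 0·88 = 111]
  row B: (88, 0, 1)   [0·111 + 1·88 = 88]
  111 = 1·88 + 23   → row C = row A − 1·row B = (23, 1, −1)   [check: 1·111 − 1·88 = 23]
  88 = 3·23 + 19   → row D = row B − 3·row C = (19, −3, 4)   [check: −3·111 + 4·88 = 19]
  23 = 1·19 + 4   → row E = row C − 1·row D = (4, 4, −5)   [check: 4·111 − 5·88 = 4]
  19 = 4·4 + 3   → row F = row D − 4·row E = (3, −19, 24)   [check: −19·111 + 24·88 = 3]
  4 = 1·3 + 1   → row G = row E − 1·row F = (1, 23, −29)   [check: 23·111 − 29·88 = 1]
  3 = 3·1 + 0   → remainder 0, stop. gcd = 1 (last nonzero row G).
The gcd is 1, so 88 is invertible mod 111. The last nonzero row gives 23·111 − 29·88 = 1, so t = −29. So 88^(−1) ≡ −29 ≡ 82 (mod 111). Verify: 88 · 82 = 7216 ≡ 1 (mod 111). ✓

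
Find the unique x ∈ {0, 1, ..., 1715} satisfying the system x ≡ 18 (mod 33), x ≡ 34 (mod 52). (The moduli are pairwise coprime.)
x ≡ 1074 (mod 1716); the representative in [0, 1716) is 1074

The moduli 33, 52 are pairwise coprime, so by the CRT there is a unique solution mod 33·52 = 1716.
Solve by successive substitution. Start with x ≡ 18 (mod 33).
  Combine with x ≡ 34 (mod 52): write x = 18 + 33·t and require 18 + 33·t ≡ 34 (mod 52), i.e. 33·t ≡ 34 − 18 ≡ 16 (mod 52). Since 33^(−1) ≡ 41 (mod 52), t ≡ 41·16 ≡ 32 (mod 52). So x ≡ 18 + 33·32 = 1074 (mod 1716).
Unique solution in [0, 1716): x = 1074.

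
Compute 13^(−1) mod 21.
Apply the extended Euclidean algorithm to (21, 13), tracking rows (r, s, t) with s·21 + t·13 = r. Each division r_prev = q·r_cur + r_new produces the new row as (previous row) − q·(current row):
  row A: (21, 1, 0)   [1·21 + 0·13 = 21]
  row B: (13, 0, 1)   [0·21 + 1·13 = 13]
  21 = 1·13 + 8   → row C = row A − 1·row B = (8, 1, −1)   [check: 1·21 − 1·13 = 8]
  13 = 1·8 + 5   → row D = row B − 1·row C = (5, −1, 2)   [check: −1·21 + 2·13 = 5]
  8 = 1·5 + 3   → row E = row C − 1·row D = (3, 2, −3)   [check: 2·21 − 3·13 = 3]
  5 = 1·3 + 2   → row F = row D − 1·row E = (2, −3, 5)   [check: −3·21 + 5·13 = 2]
  3 = 1·2 + 1   → row G = row E − 1·row F = (1, 5, −8)   [check: 5·21 − 8·13 = 1]
  2 = 2·1 + 0   → remainder 0, stop. gcd = 1 (last nonzero row G).
The gcd is 1, so 13 is invertible mod 21. The last nonzero row gives 5·21 − 8·13 = 1, so t = −8. So 13^(−1) ≡ −8 ≡ 13 (mod 21). Verify: 13 · 13 = 169 ≡ 1 (mod 21). ✓

Final answer: 13^(−1) ≡ 13 (mod 21)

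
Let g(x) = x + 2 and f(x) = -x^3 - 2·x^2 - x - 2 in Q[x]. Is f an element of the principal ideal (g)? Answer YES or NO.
In Q[x] the ideal (g) consists of all multiples of g, so f ∈ (g) iff g | f, i.e. iff the remainder of f on division by g is 0. Divide f by g (g is monic, so eliminate the leading term of the running remainder at each step):
  leading term -x^3: subtract (-x^2)·g(x) = -x^3 - 2·x^2, leaving -x - 2
  leading term -x: subtract (-1)·g(x) = -x - 2, leaving 0
The remainder is 0, so f(x) = g(x) · h(x) with h(x) = -x^2 - 1. Hence g | f, i.e. f ∈ (g).

Final answer: YES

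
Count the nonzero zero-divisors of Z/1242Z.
In Z/1242Z each nonzero element is either a unit (gcd with 1242 is 1) or a zero-divisor (gcd > 1). The number of units is φ(1242): factorise 1242 = 2 · 3^3 · 23, so φ(1242) = (2 − 1) · (3^3 − 3^2) · (23 − 1) = 1 · 18 · 22 = 396. The nonzero elements number 1242 − 1 = 1241. Hence the nonzero zero-divisors number 1241 − 396 = 845.

Final answer: Z/1242Z has 845 nonzero zero-divisors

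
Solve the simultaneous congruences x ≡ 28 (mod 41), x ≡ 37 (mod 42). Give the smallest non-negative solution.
The moduli 41, 42 are pairwise coprime, so by the CRT there is a unique solution mod 41·42 = 1722.
Solve by successive substitution. Start with x ≡ 28 (mod 41).
  Combine with x ≡ 37 (mod 42): write x = 28 + 41·t and require 28 + 41·t ≡ 37 (mod 42), i.e. 41·t ≡ 37 − 28 ≡ 9 (mod 42). Since 41^(−1) ≡ 41 (mod 42), t ≡ 41·9 ≡ 33 (mod 42). So x ≡ 28 + 41·33 = 1381 (mod 1722).
Unique solution in [0, 1722): x = 1381.

Final answer: x ≡ 1381 (mod 1722); the representative in [0, 1722) is 1381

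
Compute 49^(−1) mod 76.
49^(−1) ≡ 45 (mod 76)

Apply the extended Euclidean algorithm to (76, 49), tracking rows (r, s, t) with s·76 + t·49 = r. Each division r_prev = q·r_cur + r_new produces the new row as (previous row) − q·(current row):
  row A: (76, 1, 0)   [1·76 + 0·49 = 76]
  row B: (49, 0, 1)   [0·76 + 1·49 = 49]
  76 = 1·49 + 27   → row C = row A − 1·row B = (27, 1, −1)   [check: 1·76 − 1·49 = 27]
  49 = 1·27 + 22   → row D = row B − 1·row C = (22, −1, 2)   [check: −1·76 + 2·49 = 22]
  27 = 1·22 + 5   → row E = row C − 1·row D = (5, 2, −3)   [check: 2·76 − 3·49 = 5]
  22 = 4·5 + 2   → row F = row D − 4·row E = (2, −9, 14)   [check: −9·76 + 14·49 = 2]
  5 = 2·2 + 1   → row G = row E − 2·row F = (1, 20, −31)   [check: 20·76 − 31·49 = 1]
  2 = 2·1 + 0   → remainder 0, stop. gcd = 1 (last nonzero row G).
The gcd is 1, so 49 is invertible mod 76. The last nonzero row gives 20·76 − 31·49 = 1, so t = −31. So 49^(−1) ≡ −31 ≡ 45 (mod 76). Verify: 49 · 45 = 2205 ≡ 1 (mod 76). ✓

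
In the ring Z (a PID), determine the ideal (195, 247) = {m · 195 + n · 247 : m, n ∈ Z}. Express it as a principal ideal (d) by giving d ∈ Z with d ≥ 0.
(195, 247) = (13); d = 13

In the PID Z, (a, b) is generated by gcd(a, b). Compute gcd(247, 195) with the extended Euclidean algorithm, tracking rows (r, s, t) with s·247 + t·195 = r:
  row A: (247, 1, 0)   [1·247 + 0·195 = 247]
  row B: (195, 0, 1)   [0·247 + 1·195 = 195]
  247 = 1·195 + 52   → row C = row A − 1·row B = (52, 1, −1)   [check: 1·247 − 1·195 = 52]
  195 = 3·52 + 39   → row D = row B − 3·row C = (39, −3, 4)   [check: −3·247 + 4·195 = 39]
  52 = 1·39 + 13   → row E = row C − 1·row D = (13, 4, −5)   [check: 4·247 − 5·195 = 13]
  39 = 3·13 + 0   → remainder 0, stop. gcd = 13 (last nonzero row E).
So gcd(195, 247) = 13, with Bézout identity 4·247 − 5·195 = 13. Containment (⊇): the Bézout identity exhibits 13 as an element of (195, 247), giving (13) ⊆ (195, 247). Containment (⊆): since 13 | 195 and 13 | 247 (195 = 13·15, 247 = 13·19), every Z-linear combination of 195 and 247 is divisible by 13, so (195, 247) ⊆ (13). Therefore (195, 247) = (13), d = 13.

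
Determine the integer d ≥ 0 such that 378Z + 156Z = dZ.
(378, 156) = (6); d = 6

In the PID Z, (a, b) is generated by gcd(a, b). Compute gcd(378, 156) with the extended Euclidean algorithm, tracking rows (r, s, t) with s·378 + t·156 = r:
  row A: (378, 1, 0)   [1·378 + 0·156 = 378]
  row B: (156, 0, 1)   [0·378 + 1·156 = 156]
  378 = 2·156 + 66   → row C = row A − 2·row B = (66, 1, −2)   [check: 1·378 − 2·156 = 66]
  156 = 2·66 + 24   → row D = row B − 2·row C = (24, −2, 5)   [check: −2·378 + 5·156 = 24]
  66 = 2·24 + 18   → row E = row C − 2·row D = (18, 5, −12)   [check: 5·378 − 12·156 = 18]
  24 = 1·18 + 6   → row F = row D − 1·row E = (6, −7, 17)   [check: −7·378 + 17·156 = 6]
  18 = 3·6 + 0   → remainder 0, stop. gcd = 6 (last nonzero row F).
So gcd(378, 156) = 6, with Bézout identity −7·378 + 17·156 = 6. Containment (⊇): the Bézout identity exhibits 6 as an element of (378, 156), giving (6) ⊆ (378, 156). Containment (⊆): since 6 | 378 and 6 | 156 (378 = 6·63, 156 = 6·26), every Z-linear combination of 378 and 156 is divisible by 6, so (378, 156) ⊆ (6). Therefore (378, 156) = (6), d = 6.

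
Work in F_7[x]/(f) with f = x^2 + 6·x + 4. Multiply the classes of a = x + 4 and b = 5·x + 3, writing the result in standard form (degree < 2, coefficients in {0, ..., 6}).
a · b ≡ 6 (mod f(x))

Multiply as integer polynomials: a · b = 5·x^2 + 23·x + 12. Reducing coefficients mod 7: a · b ≡ 5·x^2 + 2·x + 5. Now divide by f(x) = x^2 + 6·x + 4 in F_7[x], eliminating the leading term at each step:
  leading term 5·x^2: subtract (5)·f(x) = 5·x^2 + 2·x + 6, leaving 6 (coefficients mod 7)
The degree is now < 2, so this is the remainder. Hence a · b ≡ 6 in F_7[x]/(f).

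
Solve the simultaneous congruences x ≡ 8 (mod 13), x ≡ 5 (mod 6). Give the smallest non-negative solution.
The moduli 13, 6 are pairwise coprime, so by the CRT there is a unique solution mod 13·6 = 78.
Solve by successive substitution. Start with x ≡ 8 (mod 13).
  Combine with x ≡ 5 (mod 6): write x = 8 + 13·t and require 8 + 13·t ≡ 5 (mod 6), i.e. 13·t ≡ 5 − 8 ≡ 3 (mod 6). Since 13^(−1) ≡ 1 (mod 6) (13 ≡ 1 (mod 6)), t ≡ 1·3 ≡ 3 (mod 6). So x ≡ 8 + 13·3 = 47 (mod 78).
Unique solution in [0, 78): x = 47.

Final answer: x ≡ 47 (mod 78); the representative in [0, 78) is 47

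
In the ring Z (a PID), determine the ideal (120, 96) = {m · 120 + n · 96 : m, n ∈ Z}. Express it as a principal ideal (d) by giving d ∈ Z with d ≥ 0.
In the PID Z, (a, b) is generated by gcd(a, b). Compute gcd(120, 96) with the extended Euclidean algorithm, tracking rows (r, s, t) with s·120 + t·96 = r:
  row A: (120, 1, 0)   [1·120 + 0·96 = 120]
  row B: (96, 0, 1)   [0·120 + 1·96 = 96]
  120 = 1·96 + 24   → row C = row A − 1·row B = (24, 1, −1)   [check: 1·120 − 1·96 = 24]
  96 = 4·24 + 0   → remainder 0, stop. gcd = 24 (last nonzero row C).
So gcd(120, 96) = 24, with Bézout identity 1·120 − 1·96 = 24. Containment (⊇): the Bézout identity exhibits 24 as an element of (120, 96), giving (24) ⊆ (120, 96). Containment (⊆): since 24 | 120 and 24 | 96 (120 = 24·5, 96 = 24·4), every Z-linear combination of 120 and 96 is divisible by 24, so (120, 96) ⊆ (24). Therefore (120, 96) = (24), d = 24.

Final answer: (120, 96) = (24); d = 24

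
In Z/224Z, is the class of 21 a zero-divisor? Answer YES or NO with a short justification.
gcd(21, 224) = 7 > 1, so 21 is not a unit in Z/224Z. In Z/nZ every nonzero non-unit is a zero-divisor: explicitly, take b = 224/gcd = 32 ≠ 0 (mod 224); then 21·32 = 672 = 3·224, i.e. 21·32 ≡ 0 (mod 224). So 21 is a zero-divisor.

Final answer: YES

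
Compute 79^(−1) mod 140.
79^(−1) ≡ 39 (mod 140)

Apply the extended Euclidean algorithm to (140, 79), tracking rows (r, s, t) with s·140 + t·79 = r. Each division r_prev = q·r_cur + r_new produces the new row as (previous row) − q·(current row):
  row A: (140, 1, 0)   [1·140 + 0·79 = 140]
  row B: (79, 0, 1)   [0·140 + 1·79 = 79]
  140 = 1·79 + 61   → row C = row A − 1·row B = (61, 1, −1)   [check: 1·140 − 1·79 = 61]
  79 = 1·61 + 18   → row D = row B − 1·row C = (18, −1, 2)   [check: −1·140 + 2·79 = 18]
  61 = 3·18 + 7   → row E = row C − 3·row D = (7, 4, −7)   [check: 4·140 − 7·79 = 7]
  18 = 2·7 + 4   → row F = row D − 2·row E = (4, −9, 16)   [check: −9·140 + 16·79 = 4]
  7 = 1·4 + 3   → row G = row E − 1·row F = (3, 13, −23)   [check: 13·140 − 23·79 = 3]
  4 = 1·3 + 1   → row H = row F − 1·row G = (1, −22, 39)   [check: −22·140 + 39·79 = 1]
  3 = 3·1 + 0   → remainder 0, stop. gcd = 1 (last nonzero row H).
The gcd is 1, so 79 is invertible mod 140. The last nonzero row gives −22·140 + 39·79 = 1, so t = 39. So 79^(−1) ≡ 39 (mod 140). Verify: 79 · 39 = 3081 ≡ 1 (mod 140). ✓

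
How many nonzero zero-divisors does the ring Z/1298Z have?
In Z/1298Z each nonzero element is either a unit (gcd with 1298 is 1) or a zero-divisor (gcd > 1). The number of units is φ(1298): factorise 1298 = 2 · 11 · 59, so φ(1298) = (2 − 1) · (11 − 1) · (59 − 1) = 1 · 10 · 58 = 580. The nonzero elements number 1298 − 1 = 1297. Hence the nonzero zero-divisors number 1297 − 580 = 717.

Final answer: Z/1298Z has 717 nonzero zero-divisors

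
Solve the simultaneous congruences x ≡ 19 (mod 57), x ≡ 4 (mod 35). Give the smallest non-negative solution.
The moduli 57, 35 are pairwise coprime, so by the CRT there is a unique solution mod 57·35 = 1995.
Solve by successive substitution. Start with x ≡ 19 (mod 57).
  Combine with x ≡ 4 (mod 35): write x = 19 + 57·t and require 19 + 57·t ≡ 4 (mod 35), i.e. 57·t ≡ 4 − 19 ≡ 20 (mod 35). Since 57^(−1) ≡ 8 (mod 35) (57 ≡ 22 (mod 35)), t ≡ 8·20 ≡ 20 (mod 35). So x ≡ 19 + 57·20 = 1159 (mod 1995).
Unique solution in [0, 1995): x = 1159.

Final answer: x ≡ 1159 (mod 1995); the representative in [0, 1995) is 1159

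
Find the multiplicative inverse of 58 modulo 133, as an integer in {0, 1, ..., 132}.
Apply the extended Euclidean algorithm to (133, 58), tracking rows (r, s, t) with s·133 + t·58 = r. Each division r_prev = q·r_cur + r_new produces the new row as (previous row) − q·(current row):
  row A: (133, 1, 0)   [1·133 + 0·58 = 133]
  row B: (58, 0, 1)   [0·133 + 1·58 = 58]
  133 = 2·58 + 17   → row C = row A − 2·row B = (17, 1, −2)   [check: 1·133 − 2·58 = 17]
  58 = 3·17 + 7   → row D = row B − 3·row C = (7, −3, 7)   [check: −3·133 + 7·58 = 7]
  17 = 2·7 + 3   → row E = row C − 2·row D = (3, 7, −16)   [check: 7·133 − 16·58 = 3]
  7 = 2·3 + 1   → row F = row D − 2·row E = (1, −17, 39)   [check: −17·133 + 39·58 = 1]
  3 = 3·1 + 0   → remainder 0, stop. gcd = 1 (last nonzero row F).
The gcd is 1, so 58 is invertible mod 133. The last nonzero row gives −17·133 + 39·58 = 1, so t = 39. So 58^(−1) ≡ 39 (mod 133). Verify: 58 · 39 = 2262 ≡ 1 (mod 133). ✓

Final answer: 58^(−1) ≡ 39 (mod 133)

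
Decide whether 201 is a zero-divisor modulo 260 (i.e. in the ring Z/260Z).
gcd(201, 260) = 1, so 201 is a unit in Z/260Z (it has a multiplicative inverse). A unit cannot be a zero-divisor: if 201·b ≡ 0 then multiplying both sides by 201^(−1) gives b ≡ 0. So 201 is not a zero-divisor.

Final answer: NO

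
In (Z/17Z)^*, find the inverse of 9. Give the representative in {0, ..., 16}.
9^(−1) ≡ 2 (mod 17)

Apply the extended Euclidean algorithm to (17, 9), tracking rows (r, s, t) with s·17 + t·9 = r. Each division r_prev = q·r_cur + r_new produces the new row as (previous row) − q·(current row):
  row A: (17, 1, 0)   [1·17 + 0·9 = 17]
  row B: (9, 0, 1)   [0·17 + 1·9 = 9]
  17 = 1·9 + 8   → row C = row A − 1·row B = (8, 1, −1)   [check: 1·17 − 1·9 = 8]
  9 = 1·8 + 1   → row D = row B − 1·row C = (1, −1, 2)   [check: −1·17 + 2·9 = 1]
  8 = 8·1 + 0   → remainder 0, stop. gcd = 1 (last nonzero row D).
The gcd is 1, so 9 is invertible mod 17. The last nonzero row gives −1·17 + 2·9 = 1, so t = 2. So 9^(−1) ≡ 2 (mod 17). Verify: 9 · 2 = 18 ≡ 1 (mod 17). ✓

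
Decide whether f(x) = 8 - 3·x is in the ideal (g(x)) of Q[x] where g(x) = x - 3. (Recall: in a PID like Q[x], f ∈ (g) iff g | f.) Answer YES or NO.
NO

In Q[x] the ideal (g) consists of all multiples of g, so f ∈ (g) iff g | f, i.e. iff the remainder of f on division by g is 0. Divide f by g (g is monic, so eliminate the leading term of the running remainder at each step):
  leading term -3·x: subtract (-3)·g(x) = 9 - 3·x, leaving -1
The remainder r(x) = -1 ≠ 0 (and deg r < deg g), so g ∤ f, i.e. f ∉ (g).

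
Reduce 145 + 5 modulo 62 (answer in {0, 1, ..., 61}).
Reduce the summands first: 145 ≡ 21 (mod 62), so 145 + 5 ≡ 21 + 5 (mod 62). 21 + 5 = 26; 26 = 0·62 + 26, so (145 + 5) mod 62 = 26.

Final answer: 26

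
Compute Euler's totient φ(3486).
φ(3486) = 984

φ is multiplicative, with φ(p^e) = p^e − p^(e−1). Factorise 3486 = 2 · 3 · 7 · 83. Then
  φ(3486) = (2 − 1) · (3 − 1) · (7 − 1) · (83 − 1) = 1 · 2 · 6 · 82 = 984.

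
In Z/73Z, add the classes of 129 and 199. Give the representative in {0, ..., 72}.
36

Reduce the summands first: 129 ≡ 56, 199 ≡ 53 (mod 73), so 129 + 199 ≡ 56 + 53 (mod 73). 56 + 53 = 109; 109 = 1·73 + 36, so (129 + 199) mod 73 = 36.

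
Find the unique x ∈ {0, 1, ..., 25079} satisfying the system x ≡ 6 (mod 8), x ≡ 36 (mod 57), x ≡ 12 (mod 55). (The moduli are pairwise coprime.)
The moduli 8, 57, 55 are pairwise coprime, so by the CRT there is a unique solution mod 8·57·55 = 25080.
Solve by successive substitution. Start with x ≡ 6 (mod 8).
  Combine with x ≡ 36 (mod 57): write x = 6 + 8·t and require 6 + 8·t ≡ 36 (mod 57), i.e. 8·t ≡ 36 − 6 ≡ 30 (mod 57). Since 8^(−1) ≡ 50 (mod 57), t ≡ 50·30 ≡ 18 (mod 57). So x ≡ 6 + 8·18 = 150 (mod 456).
  Combine with x ≡ 12 (mod 55): write x = 150 + 456·t and require 150 + 456·t ≡ 12 (mod 55), i.e. 456·t ≡ 12 − 150 ≡ 27 (mod 55). Since 456^(−1) ≡ 31 (mod 55) (456 ≡ 16 (mod 55)), t ≡ 31·27 ≡ 12 (mod 55). So x ≡ 150 + 456·12 = 5622 (mod 25080).
Unique solution in [0, 25080): x = 5622.

Final answer: x ≡ 5622 (mod 25080); the representative in [0, 25080) is 5622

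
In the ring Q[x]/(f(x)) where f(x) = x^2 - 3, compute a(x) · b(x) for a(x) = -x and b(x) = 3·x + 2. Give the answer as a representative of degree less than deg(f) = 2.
First multiply in Q[x] without reducing: a · b = -3·x^2 - 2·x. Now divide by f(x) = x^2 - 3, eliminating the leading term at each step:
  leading term -3·x^2: subtract (-3)·f(x) = 9 - 3·x^2, leaving -2·x - 9
The degree is now < 2, so this is the remainder. Hence a · b ≡ -2·x - 9 in Q[x]/(f).

Final answer: a · b ≡ -2·x - 9 (mod f(x))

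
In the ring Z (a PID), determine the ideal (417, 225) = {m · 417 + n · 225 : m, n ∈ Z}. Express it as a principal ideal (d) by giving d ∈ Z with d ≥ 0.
In the PID Z, (a, b) is generated by gcd(a, b). Compute gcd(417, 225) with the extended Euclidean algorithm, tracking rows (r, s, t) with s·417 + t·225 = r:
  row A: (417, 1, 0)   [1·417 + 0·225 = 417]
  row B: (225, 0, 1)   [0·417 + 1·225 = 225]
  417 = 1·225 + 192   → row C = row A − 1·row B = (192, 1, −1)   [check: 1·417 − 1·225 = 192]
  225 = 1·192 + 33   → row D = row B − 1·row C = (33, −1, 2)   [check: −1·417 + 2·225 = 33]
  192 = 5·33 + 27   → row E = row C − 5·row D = (27, 6, −11)   [check: 6·417 − 11·225 = 27]
  33 = 1·27 + 6   → row F = row D − 1·row E = (6, −7, 13)   [check: −7·417 + 13·225 = 6]
  27 = 4·6 + 3   → row G = row E − 4·row F = (3, 34, −63)   [check: 34·417 − 63·225 = 3]
  6 = 2·3 + 0   → remainder 0, stop. gcd = 3 (last nonzero row G).
So gcd(417, 225) = 3, with Bézout identity 34·417 − 63·225 = 3. Containment (⊇): the Bézout identity exhibits 3 as an element of (417, 225), giving (3) ⊆ (417, 225). Containment (⊆): since 3 | 417 and 3 | 225 (417 = 3·139, 225 = 3·75), every Z-linear combination of 417 and 225 is divisible by 3, so (417, 225) ⊆ (3). Therefore (417, 225) = (3), d = 3.

Final answer: (417, 225) = (3); d = 3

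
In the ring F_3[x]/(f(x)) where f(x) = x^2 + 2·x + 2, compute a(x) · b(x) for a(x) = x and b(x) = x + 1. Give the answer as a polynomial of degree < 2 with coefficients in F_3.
a · b ≡ 2·x + 1 (mod f(x))

Multiply as integer polynomials: a · b = x^2 + x. Reducing coefficients mod 3: a · b ≡ x^2 + x. Now divide by f(x) = x^2 + 2·x + 2 in F_3[x], eliminating the leading term at each step:
  leading term x^2: subtract (1)·f(x) = x^2 + 2·x + 2, leaving 2·x + 1 (coefficients mod 3)
The degree is now < 2, so this is the remainder. Hence a · b ≡ 2·x + 1 in F_3[x]/(f).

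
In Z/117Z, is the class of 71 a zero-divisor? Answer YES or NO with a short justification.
gcd(71, 117) = 1, so 71 is a unit in Z/117Z (it has a multiplicative inverse). A unit cannot be a zero-divisor: if 71·b ≡ 0 then multiplying both sides by 71^(−1) gives b ≡ 0. So 71 is not a zero-divisor.

Final answer: NO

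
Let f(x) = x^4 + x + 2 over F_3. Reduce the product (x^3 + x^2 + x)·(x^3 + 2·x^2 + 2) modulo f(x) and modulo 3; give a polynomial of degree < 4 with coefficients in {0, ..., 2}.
a · b ≡ 2·x (mod f(x))

Multiply as integer polynomials: a · b = x^6 + 3·x^5 + 3·x^4 + 4·x^3 + 2·x^2 + 2·x. Reducing coefficients mod 3: a · b ≡ x^6 + x^3 + 2·x^2 + 2·x. Now divide by f(x) = x^4 + x + 2 in F_3[x], eliminating the leading term at each step:
  leading term x^6: subtract (x^2)·f(x) = x^6 + x^3 + 2·x^2, leaving 2·x (coefficients mod 3)
The degree is now < 4, so this is the remainder. Hence a · b ≡ 2·x in F_3[x]/(f).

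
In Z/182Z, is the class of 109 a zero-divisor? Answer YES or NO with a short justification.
NO

gcd(109, 182) = 1, so 109 is a unit in Z/182Z (it has a multiplicative inverse). A unit cannot be a zero-divisor: if 109·b ≡ 0 then multiplying both sides by 109^(−1) gives b ≡ 0. So 109 is not a zero-divisor.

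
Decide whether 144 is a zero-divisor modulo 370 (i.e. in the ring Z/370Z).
gcd(144, 370) = 2 > 1, so 144 is not a unit in Z/370Z. In Z/nZ every nonzero non-unit is a zero-divisor: explicitly, take b = 370/gcd = 185 ≠ 0 (mod 370); then 144·185 = 26640 = 72·370, i.e. 144·185 ≡ 0 (mod 370). So 144 is a zero-divisor.

Final answer: YES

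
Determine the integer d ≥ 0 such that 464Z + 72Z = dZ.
In the PID Z, (a, b) is generated by gcd(a, b). Compute gcd(464, 72) with the extended Euclidean algorithm, tracking rows (r, s, t) with s·464 + t·72 = r:
  row A: (464, 1, 0)   [1·464 + 0·72 = 464]
  row B: (72, 0, 1)   [0·464 + 1·72 = 72]
  464 = 6·72 + 32   → row C = row A − 6·row B = (32, 1, −6)   [check: 1·464 − 6·72 = 32]
  72 = 2·32 + 8   → row D = row B − 2·row C = (8, −2, 13)   [check: −2·464 + 13·72 = 8]
  32 = 4·8 + 0   → remainder 0, stop. gcd = 8 (last nonzero row D).
So gcd(464, 72) = 8, with Bézout identity −2·464 + 13·72 = 8. Containment (⊇): the Bézout identity exhibits 8 as an element of (464, 72), giving (8) ⊆ (464, 72). Containment (⊆): since 8 | 464 and 8 | 72 (464 = 8·58, 72 = 8·9), every Z-linear combination of 464 and 72 is divisible by 8, so (464, 72) ⊆ (8). Therefore (464, 72) = (8), d = 8.

Final answer: (464, 72) = (8); d = 8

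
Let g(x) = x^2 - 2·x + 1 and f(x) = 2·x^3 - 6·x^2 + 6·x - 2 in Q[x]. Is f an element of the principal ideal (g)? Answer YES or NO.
In Q[x] the ideal (g) consists of all multiples of g, so f ∈ (g) iff g | f, i.e. iff the remainder of f on division by g is 0. Divide f by g (g is monic, so eliminate the leading term of the running remainder at each step):
  leading term 2·x^3: subtract (2·x)·g(x) = 2·x^3 - 4·x^2 + 2·x, leaving -2·x^2 + 4·x - 2
  leading term -2·x^2: subtract (-2)·g(x) = -2·x^2 + 4·x - 2, leaving 0
The remainder is 0, so f(x) = g(x) · h(x) with h(x) = 2·x - 2. Hence g | f, i.e. f ∈ (g).

Final answer: YES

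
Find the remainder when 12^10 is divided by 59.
15

Use repeated squaring. Binary(10) = 1010. Walk through the bits of the exponent 10 left-to-right: at each bit after the leading one, square the running value, then multiply by 12 if the bit is 1 (always reducing mod 59):
  bit 1 = 1 (leading): start with 12.
  bit 2 = 0: square 12^2 = 144 ≡ 26 (mod 59).
  bit 3 = 1: square 26^2 = 676 ≡ 27; bit is 1, so multiply 27·12 = 324 ≡ 29 (mod 59).
  bit 4 = 0: square 29^2 = 841 ≡ 15 (mod 59).
Final value: 12^10 ≡ 15 (mod 59).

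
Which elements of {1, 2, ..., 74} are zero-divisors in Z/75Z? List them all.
nonzero zero-divisors of Z/75Z = {3, 5, 6, 9, 10, 12, 15, 18, 20, 21, 24, 25, 27, 30, 33, 35, 36, 39, 40, 42, 45, 48, 50, 51, 54, 55, 57, 60, 63, 65, 66, 69, 70, 72}

An element a ∈ Z/75Z (with a ≠ 0) is a zero-divisor iff gcd(a, 75) > 1 (because a is a unit precisely when gcd(a, n) = 1, and in Z/nZ every nonzero, non-unit element is a zero-divisor). Scan a = 1, ..., 74 and keep those with gcd(a, 75) > 1:
  gcd(3, 75) = 3, gcd(5, 75) = 5, gcd(6, 75) = 3, gcd(9, 75) = 3, gcd(10, 75) = 5, gcd(12, 75) = 3, gcd(15, 75) = 15, gcd(18, 75) = 3, gcd(20, 75) = 5, gcd(21, 75) = 3, gcd(24, 75) = 3, gcd(25, 75) = 25, gcd(27, 75) = 3, gcd(30, 75) = 15, gcd(33, 75) = 3, gcd(35, 75) = 5, gcd(36, 75) = 3, gcd(39, 75) = 3, gcd(40, 75) = 5, gcd(42, 75) = 3, gcd(45, 75) = 15, gcd(48, 75) = 3, gcd(50, 75) = 25, gcd(51, 75) = 3, gcd(54, 75) = 3, gcd(55, 75) = 5, gcd(57, 75) = 3, gcd(60, 75) = 15, gcd(63, 75) = 3, gcd(65, 75) = 5, gcd(66, 75) = 3, gcd(69, 75) = 3, gcd(70, 75) = 5, gcd(72, 75) = 3.
All other a ∈ {1, ..., 74} have gcd(a, 75) = 1 and are units. So the nonzero zero-divisors are exactly the 34 values of a appearing in this scan.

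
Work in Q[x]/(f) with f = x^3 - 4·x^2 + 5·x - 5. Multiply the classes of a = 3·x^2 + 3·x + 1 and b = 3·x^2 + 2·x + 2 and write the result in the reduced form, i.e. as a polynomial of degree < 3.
a · b ≡ 174·x^2 - 202·x + 257 (mod f(x))

First multiply in Q[x] without reducing: a · b = 9·x^4 + 15·x^3 + 15·x^2 + 8·x + 2. Now divide by f(x) = x^3 - 4·x^2 + 5·x - 5, eliminating the leading term at each step:
  leading term 9·x^4: subtract (9·x)·f(x) = 9·x^4 - 36·x^3 + 45·x^2 - 45·x, leaving 51·x^3 - 30·x^2 + 53·x + 2
  leading term 51·x^3: subtract (51)·f(x) = 51·x^3 - 204·x^2 + 255·x - 255, leaving 174·x^2 - 202·x + 257
The degree is now < 3, so this is the remainder. Hence a · b ≡ 174·x^2 - 202·x + 257 in Q[x]/(f).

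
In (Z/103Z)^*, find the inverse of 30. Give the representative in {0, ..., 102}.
30^(−1) ≡ 79 (mod 103)

Apply the extended Euclidean algorithm to (103, 30), tracking rows (r, s, t) with s·103 + t·30 = r. Each division r_prev = q·r_cur + r_new produces the new row as (previous row) − q·(current row):
  row A: (103, 1, 0)   [1·103 + 0·30 = 103]
  row B: (30, 0, 1)   [0·103 + 1·30 = 30]
  103 = 3·30 + 13   → row C = row A − 3·row B = (13, 1, −3)   [check: 1·103 − 3·30 = 13]
  30 = 2·13 + 4   → row D = row B − 2·row C = (4, −2, 7)   [check: −2·103 + 7·30 = 4]
  13 = 3·4 + 1   → row E = row C − 3·row D = (1, 7, −24)   [check: 7·103 − 24·30 = 1]
  4 = 4·1 + 0   → remainder 0, stop. gcd = 1 (last nonzero row E).
The gcd is 1, so 30 is invertible mod 103. The last nonzero row gives 7·103 − 24·30 = 1, so t = −24. So 30^(−1) ≡ −24 ≡ 79 (mod 103). Verify: 30 · 79 = 2370 ≡ 1 (mod 103). ✓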